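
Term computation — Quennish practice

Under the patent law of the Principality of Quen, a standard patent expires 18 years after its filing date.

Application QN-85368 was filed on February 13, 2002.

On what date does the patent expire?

2020-02-13

Filing date + 18 years → 13 February 2020.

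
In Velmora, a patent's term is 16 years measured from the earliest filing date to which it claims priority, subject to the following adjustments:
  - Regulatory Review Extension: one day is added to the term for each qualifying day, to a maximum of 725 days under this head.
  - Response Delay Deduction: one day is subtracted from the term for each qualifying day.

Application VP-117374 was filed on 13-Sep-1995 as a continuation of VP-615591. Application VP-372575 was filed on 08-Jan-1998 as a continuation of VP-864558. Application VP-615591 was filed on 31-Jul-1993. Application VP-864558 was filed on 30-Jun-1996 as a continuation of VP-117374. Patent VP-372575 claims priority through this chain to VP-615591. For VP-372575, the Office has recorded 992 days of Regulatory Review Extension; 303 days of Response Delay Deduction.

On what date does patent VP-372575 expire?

Earliest priority filing: 31 July 1993.
Base term: 31 July 1993 + 16 years → 31 July 2009.
Regulatory Review Extension: 992 days claimed exceeds the 725-day cap, so +725 days → 26 July 2011.
Response Delay Deduction: −303 days → 26 September 2010.

September 26, 2010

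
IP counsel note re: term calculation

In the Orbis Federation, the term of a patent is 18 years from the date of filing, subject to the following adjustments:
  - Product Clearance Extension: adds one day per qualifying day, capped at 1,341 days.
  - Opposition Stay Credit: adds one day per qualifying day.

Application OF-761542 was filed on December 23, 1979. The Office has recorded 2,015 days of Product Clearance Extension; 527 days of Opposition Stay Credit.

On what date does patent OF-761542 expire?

Base term: filing date + 18 years → 23 December 1997.
Product Clearance Extension: 2015 days claimed exceeds the 1341-day cap, so +1341 days → 25 August 2001.
Opposition Stay Credit: +527 days → 3 February 2003.

February 3, 2003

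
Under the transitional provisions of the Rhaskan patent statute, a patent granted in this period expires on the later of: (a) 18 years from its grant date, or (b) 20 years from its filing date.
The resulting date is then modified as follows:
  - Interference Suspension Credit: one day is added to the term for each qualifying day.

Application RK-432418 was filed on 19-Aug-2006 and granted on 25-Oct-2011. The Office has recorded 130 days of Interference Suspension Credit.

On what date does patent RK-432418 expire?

(a) grant + 18 years → 25 October 2029.
(b) filing + 20 years → 19 August 2026.
Later of the two: 25 October 2029.
Interference Suspension Credit: +130 days → 4 March 2030.

2030-03-04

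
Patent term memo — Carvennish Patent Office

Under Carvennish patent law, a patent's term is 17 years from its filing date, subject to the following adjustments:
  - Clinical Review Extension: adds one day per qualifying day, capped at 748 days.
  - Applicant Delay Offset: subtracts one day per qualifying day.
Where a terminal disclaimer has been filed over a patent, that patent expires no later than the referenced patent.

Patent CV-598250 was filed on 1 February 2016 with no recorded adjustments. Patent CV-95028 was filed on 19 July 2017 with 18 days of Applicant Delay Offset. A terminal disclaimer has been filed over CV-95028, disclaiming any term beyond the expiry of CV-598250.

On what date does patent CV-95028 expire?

Natural term of CV-95028:
  Base: filing + 17 years → 19 July 2034.
  Applicant Delay Offset: −18 days → 1 July 2034.
Expiry of referenced patent CV-598250:
  Base: filing + 17 years → 1 February 2033.
Terminal disclaimer: CV-95028 expires on the earlier of 1 July 2034 and 1 February 2033.

2033-02-01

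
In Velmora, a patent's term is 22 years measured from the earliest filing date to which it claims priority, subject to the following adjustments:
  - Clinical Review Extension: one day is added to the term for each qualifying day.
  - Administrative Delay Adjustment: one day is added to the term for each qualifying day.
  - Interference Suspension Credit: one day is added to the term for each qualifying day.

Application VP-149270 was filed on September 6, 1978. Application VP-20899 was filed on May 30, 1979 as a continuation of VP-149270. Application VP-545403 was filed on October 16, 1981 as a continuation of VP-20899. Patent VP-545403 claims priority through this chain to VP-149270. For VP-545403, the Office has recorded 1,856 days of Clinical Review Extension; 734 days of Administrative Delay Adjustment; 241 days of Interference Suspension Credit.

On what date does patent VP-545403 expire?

2008-06-07

Earliest priority filing: 6 September 1978.
Base term: 6 September 1978 + 22 years → 6 September 2000.
Clinical Review Extension: +1856 days → 6 October 2005.
Administrative Delay Adjustment: +734 days → 10 October 2007.
Interference Suspension Credit: +241 days → 7 June 2008.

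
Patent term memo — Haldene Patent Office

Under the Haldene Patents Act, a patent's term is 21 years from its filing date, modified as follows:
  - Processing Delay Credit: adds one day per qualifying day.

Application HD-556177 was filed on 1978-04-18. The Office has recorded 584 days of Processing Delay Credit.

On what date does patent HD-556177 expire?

Base term: filing date + 21 years → 18 April 1999.
Processing Delay Credit: +584 days → 22 November 2000.

November 22, 2000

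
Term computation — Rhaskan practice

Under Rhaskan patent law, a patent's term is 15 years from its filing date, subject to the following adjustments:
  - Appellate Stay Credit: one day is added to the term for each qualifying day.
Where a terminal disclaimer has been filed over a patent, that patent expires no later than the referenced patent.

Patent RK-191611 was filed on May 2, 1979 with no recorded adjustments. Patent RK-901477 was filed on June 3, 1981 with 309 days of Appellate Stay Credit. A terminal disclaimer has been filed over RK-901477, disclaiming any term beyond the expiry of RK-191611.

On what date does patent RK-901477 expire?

Natural term of RK-901477:
  Base: filing + 15 years → 3 June 1996.
  Appellate Stay Credit: +309 days → 8 April 1997.
Expiry of referenced patent RK-191611:
  Base: filing + 15 years → 2 May 1994.
Terminal disclaimer: RK-901477 expires on the earlier of 8 April 1997 and 2 May 1994.

May 2, 1994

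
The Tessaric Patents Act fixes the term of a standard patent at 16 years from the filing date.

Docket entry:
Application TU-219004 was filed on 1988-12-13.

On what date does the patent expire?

Filing date + 16 years → 13 December 2004.

December 13, 2004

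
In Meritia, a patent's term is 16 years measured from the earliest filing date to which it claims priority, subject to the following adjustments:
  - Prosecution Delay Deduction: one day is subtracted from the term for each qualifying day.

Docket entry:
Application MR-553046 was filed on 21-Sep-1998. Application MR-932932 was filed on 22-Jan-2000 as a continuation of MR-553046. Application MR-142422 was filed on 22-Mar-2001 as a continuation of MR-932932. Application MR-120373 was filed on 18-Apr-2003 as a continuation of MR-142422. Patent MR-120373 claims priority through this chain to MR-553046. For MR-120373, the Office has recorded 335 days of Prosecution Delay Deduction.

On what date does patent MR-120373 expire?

2013-10-21

Earliest priority filing: 21 September 1998.
Base term: 21 September 1998 + 16 years → 21 September 2014.
Prosecution Delay Deduction: −335 days → 21 October 2013.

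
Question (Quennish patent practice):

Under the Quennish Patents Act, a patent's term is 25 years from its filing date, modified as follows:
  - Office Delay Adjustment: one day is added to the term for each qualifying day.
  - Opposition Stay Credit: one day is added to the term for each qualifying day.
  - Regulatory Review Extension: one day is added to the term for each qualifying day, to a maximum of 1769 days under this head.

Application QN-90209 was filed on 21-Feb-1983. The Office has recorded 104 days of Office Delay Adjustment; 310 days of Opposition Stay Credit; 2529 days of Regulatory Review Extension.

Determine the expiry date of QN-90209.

Base term: filing date + 25 years → 21 February 2008.
Office Delay Adjustment: +104 days → 4 June 2008.
Opposition Stay Credit: +310 days → 10 April 2009.
Regulatory Review Extension: 2529 days claimed exceeds the 1769-day cap, so +1769 days → 12 February 2014.

2014-02-12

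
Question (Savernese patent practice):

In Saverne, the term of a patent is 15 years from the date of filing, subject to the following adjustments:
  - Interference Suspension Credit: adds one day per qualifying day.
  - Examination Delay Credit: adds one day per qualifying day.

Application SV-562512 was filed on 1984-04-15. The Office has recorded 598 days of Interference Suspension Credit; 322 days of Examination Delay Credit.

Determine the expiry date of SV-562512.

October 21, 2001

Base term: filing date + 15 years → 15 April 1999.
Interference Suspension Credit: +598 days → 3 December 2000.
Examination Delay Credit: +322 days → 21 October 2001.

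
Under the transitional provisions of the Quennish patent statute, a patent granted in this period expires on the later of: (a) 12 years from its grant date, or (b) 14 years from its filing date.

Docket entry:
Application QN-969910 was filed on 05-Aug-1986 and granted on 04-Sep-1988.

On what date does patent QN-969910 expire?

(a) grant + 12 years → 4 September 2000.
(b) filing + 14 years → 5 August 2000.
Later of the two: 4 September 2000.

2000-09-04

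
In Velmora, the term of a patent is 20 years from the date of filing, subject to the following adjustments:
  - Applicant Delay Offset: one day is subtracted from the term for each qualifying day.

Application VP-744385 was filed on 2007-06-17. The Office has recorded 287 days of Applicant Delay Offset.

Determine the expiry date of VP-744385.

Base term: filing date + 20 years → 17 June 2027.
Applicant Delay Offset: −287 days → 3 September 2026.

September 3, 2026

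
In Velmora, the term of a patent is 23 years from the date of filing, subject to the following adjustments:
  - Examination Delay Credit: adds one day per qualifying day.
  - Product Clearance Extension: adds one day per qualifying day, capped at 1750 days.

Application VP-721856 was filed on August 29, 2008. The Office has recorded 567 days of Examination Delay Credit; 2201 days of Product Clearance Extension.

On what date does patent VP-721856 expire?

Base term: filing date + 23 years → 29 August 2031.
Examination Delay Credit: +567 days → 18 March 2033.
Product Clearance Extension: 2201 days claimed exceeds the 1750-day cap, so +1750 days → 1 January 2038.

2038-01-01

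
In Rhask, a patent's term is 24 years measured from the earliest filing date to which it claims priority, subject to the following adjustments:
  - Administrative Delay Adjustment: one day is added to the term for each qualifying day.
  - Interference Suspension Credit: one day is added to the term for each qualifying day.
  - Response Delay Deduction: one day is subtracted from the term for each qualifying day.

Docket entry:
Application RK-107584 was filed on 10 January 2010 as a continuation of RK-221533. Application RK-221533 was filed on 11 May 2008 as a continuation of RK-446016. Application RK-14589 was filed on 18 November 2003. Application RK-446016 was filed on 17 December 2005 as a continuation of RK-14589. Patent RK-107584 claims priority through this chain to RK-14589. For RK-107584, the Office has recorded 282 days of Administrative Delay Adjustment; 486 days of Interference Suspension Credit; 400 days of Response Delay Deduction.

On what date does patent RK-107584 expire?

Earliest priority filing: 18 November 2003.
Base term: 18 November 2003 + 24 years → 18 November 2027.
Administrative Delay Adjustment: +282 days → 26 August 2028.
Interference Suspension Credit: +486 days → 25 December 2029.
Response Delay Deduction: −400 days → 20 November 2028.

2028-11-20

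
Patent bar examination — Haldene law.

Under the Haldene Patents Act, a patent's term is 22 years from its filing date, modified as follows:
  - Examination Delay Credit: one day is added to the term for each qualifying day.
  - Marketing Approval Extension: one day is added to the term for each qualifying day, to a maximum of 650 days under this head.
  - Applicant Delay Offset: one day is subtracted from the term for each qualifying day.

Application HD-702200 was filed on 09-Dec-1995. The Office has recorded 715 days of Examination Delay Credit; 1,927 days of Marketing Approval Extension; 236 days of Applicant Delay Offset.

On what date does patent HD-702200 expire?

Base term: filing date + 22 years → 9 December 2017.
Examination Delay Credit: +715 days → 24 November 2019.
Marketing Approval Extension: 1927 days claimed exceeds the 650-day cap, so +650 days → 4 September 2021.
Applicant Delay Offset: −236 days → 11 January 2021.

2021-01-11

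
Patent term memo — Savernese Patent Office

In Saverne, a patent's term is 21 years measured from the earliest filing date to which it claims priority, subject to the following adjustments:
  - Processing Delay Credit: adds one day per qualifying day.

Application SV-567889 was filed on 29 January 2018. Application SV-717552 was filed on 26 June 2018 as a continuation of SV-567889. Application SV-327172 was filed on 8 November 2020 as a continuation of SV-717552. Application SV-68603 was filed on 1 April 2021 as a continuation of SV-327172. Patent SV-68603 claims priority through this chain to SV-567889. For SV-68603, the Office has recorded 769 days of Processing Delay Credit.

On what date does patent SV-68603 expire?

Earliest priority filing: 29 January 2018.
Base term: 29 January 2018 + 21 years → 29 January 2039.
Processing Delay Credit: +769 days → 8 March 2041.

March 8, 2041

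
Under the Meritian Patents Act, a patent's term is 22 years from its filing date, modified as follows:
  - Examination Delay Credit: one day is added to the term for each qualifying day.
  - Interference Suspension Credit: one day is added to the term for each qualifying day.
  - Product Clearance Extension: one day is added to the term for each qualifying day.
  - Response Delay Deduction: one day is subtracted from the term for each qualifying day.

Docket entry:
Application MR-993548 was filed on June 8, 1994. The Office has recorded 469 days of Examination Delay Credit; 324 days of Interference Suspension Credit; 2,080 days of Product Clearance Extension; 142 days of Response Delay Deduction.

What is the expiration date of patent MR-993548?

November 30, 2023

Base term: filing date + 22 years → 8 June 2016.
Examination Delay Credit: +469 days → 20 September 2017.
Interference Suspension Credit: +324 days → 10 August 2018.
Product Clearance Extension: +2080 days → 20 April 2024.
Response Delay Deduction: −142 days → 30 November 2023.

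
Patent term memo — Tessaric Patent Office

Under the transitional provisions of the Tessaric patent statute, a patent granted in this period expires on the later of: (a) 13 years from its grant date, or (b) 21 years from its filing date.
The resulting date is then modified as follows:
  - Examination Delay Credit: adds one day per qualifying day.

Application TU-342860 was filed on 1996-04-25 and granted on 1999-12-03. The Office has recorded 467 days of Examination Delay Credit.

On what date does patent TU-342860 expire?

(a) grant + 13 years → 3 December 2012.
(b) filing + 21 years → 25 April 2017.
Later of the two: 25 April 2017.
Examination Delay Credit: +467 days → 5 August 2018.

2018-08-05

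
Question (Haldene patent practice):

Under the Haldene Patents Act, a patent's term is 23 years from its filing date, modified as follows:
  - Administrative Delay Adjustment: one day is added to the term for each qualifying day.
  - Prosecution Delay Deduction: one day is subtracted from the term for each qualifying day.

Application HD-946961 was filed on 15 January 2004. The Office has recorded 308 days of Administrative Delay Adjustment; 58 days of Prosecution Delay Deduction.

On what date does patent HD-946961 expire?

Base term: filing date + 23 years → 15 January 2027.
Administrative Delay Adjustment: +308 days → 19 November 2027.
Prosecution Delay Deduction: −58 days → 22 September 2027.

September 22, 2027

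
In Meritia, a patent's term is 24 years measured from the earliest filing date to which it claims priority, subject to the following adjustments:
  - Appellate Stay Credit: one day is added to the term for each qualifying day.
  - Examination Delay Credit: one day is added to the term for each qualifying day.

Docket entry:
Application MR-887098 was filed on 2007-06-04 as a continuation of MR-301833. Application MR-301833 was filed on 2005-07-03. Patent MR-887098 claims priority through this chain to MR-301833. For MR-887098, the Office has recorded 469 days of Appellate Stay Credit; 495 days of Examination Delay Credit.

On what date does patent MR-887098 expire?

2032-02-22

Earliest priority filing: 3 July 2005.
Base term: 3 July 2005 + 24 years → 3 July 2029.
Appellate Stay Credit: +469 days → 15 October 2030.
Examination Delay Credit: +495 days → 22 February 2032.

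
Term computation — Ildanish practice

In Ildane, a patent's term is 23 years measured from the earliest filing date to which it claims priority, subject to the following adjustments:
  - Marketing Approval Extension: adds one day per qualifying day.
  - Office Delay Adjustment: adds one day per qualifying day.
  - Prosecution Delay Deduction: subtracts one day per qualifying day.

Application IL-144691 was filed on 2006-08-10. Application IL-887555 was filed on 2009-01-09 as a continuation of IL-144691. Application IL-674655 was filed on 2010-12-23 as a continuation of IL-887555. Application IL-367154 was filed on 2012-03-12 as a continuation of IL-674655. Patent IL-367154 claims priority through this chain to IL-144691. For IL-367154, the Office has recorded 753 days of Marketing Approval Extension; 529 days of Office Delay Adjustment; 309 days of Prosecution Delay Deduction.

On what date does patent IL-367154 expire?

2032-04-09

Earliest priority filing: 10 August 2006.
Base term: 10 August 2006 + 23 years → 10 August 2029.
Marketing Approval Extension: +753 days → 2 September 2031.
Office Delay Adjustment: +529 days → 12 February 2033.
Prosecution Delay Deduction: −309 days → 9 April 2032.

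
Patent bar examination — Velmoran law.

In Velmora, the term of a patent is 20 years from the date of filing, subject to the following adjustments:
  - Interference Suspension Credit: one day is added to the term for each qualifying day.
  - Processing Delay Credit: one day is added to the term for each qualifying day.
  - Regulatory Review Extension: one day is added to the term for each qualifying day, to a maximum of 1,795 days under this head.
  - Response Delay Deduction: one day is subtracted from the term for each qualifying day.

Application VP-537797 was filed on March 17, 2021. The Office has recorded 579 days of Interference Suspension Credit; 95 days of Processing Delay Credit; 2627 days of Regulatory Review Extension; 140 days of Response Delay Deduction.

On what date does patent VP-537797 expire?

Base term: filing date + 20 years → 17 March 2041.
Interference Suspension Credit: +579 days → 17 October 2042.
Processing Delay Credit: +95 days → 20 January 2043.
Regulatory Review Extension: 2627 days claimed exceeds the 1795-day cap, so +1795 days → 20 December 2047.
Response Delay Deduction: −140 days → 2 August 2047.

2047-08-02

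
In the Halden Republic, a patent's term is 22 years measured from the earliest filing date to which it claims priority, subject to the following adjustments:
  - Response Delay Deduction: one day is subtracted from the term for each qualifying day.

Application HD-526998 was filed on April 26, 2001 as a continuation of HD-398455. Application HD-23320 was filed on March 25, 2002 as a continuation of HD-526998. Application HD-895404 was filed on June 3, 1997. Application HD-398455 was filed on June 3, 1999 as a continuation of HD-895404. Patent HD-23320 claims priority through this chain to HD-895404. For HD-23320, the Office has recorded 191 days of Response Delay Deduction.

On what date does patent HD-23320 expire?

Earliest priority filing: 3 June 1997.
Base term: 3 June 1997 + 22 years → 3 June 2019.
Response Delay Deduction: −191 days → 24 November 2018.

November 24, 2018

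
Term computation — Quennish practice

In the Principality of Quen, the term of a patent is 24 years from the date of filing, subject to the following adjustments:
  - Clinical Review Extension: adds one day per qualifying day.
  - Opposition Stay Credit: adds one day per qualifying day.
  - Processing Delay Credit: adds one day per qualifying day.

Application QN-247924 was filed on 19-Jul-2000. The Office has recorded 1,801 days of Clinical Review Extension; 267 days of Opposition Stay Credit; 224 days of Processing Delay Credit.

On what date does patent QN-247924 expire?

Base term: filing date + 24 years → 19 July 2024.
Clinical Review Extension: +1801 days → 24 June 2029.
Opposition Stay Credit: +267 days → 18 March 2030.
Processing Delay Credit: +224 days → 28 October 2030.

2030-10-28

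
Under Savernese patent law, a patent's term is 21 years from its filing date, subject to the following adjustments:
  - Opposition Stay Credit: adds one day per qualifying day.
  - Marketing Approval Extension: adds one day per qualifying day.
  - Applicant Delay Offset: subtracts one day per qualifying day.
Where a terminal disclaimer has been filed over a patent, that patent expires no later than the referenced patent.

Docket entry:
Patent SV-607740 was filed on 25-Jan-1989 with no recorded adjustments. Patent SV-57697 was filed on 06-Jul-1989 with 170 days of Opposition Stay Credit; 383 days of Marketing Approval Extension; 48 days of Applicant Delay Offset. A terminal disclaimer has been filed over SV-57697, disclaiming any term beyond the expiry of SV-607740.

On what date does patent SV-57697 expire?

2010-01-25

Natural term of SV-57697:
  Base: filing + 21 years → 6 July 2010.
  Opposition Stay Credit: +170 days → 23 December 2010.
  Marketing Approval Extension: +383 days → 10 January 2012.
  Applicant Delay Offset: −48 days → 23 November 2011.
Expiry of referenced patent SV-607740:
  Base: filing + 21 years → 25 January 2010.
Terminal disclaimer: SV-57697 expires on the earlier of 23 November 2011 and 25 January 2010.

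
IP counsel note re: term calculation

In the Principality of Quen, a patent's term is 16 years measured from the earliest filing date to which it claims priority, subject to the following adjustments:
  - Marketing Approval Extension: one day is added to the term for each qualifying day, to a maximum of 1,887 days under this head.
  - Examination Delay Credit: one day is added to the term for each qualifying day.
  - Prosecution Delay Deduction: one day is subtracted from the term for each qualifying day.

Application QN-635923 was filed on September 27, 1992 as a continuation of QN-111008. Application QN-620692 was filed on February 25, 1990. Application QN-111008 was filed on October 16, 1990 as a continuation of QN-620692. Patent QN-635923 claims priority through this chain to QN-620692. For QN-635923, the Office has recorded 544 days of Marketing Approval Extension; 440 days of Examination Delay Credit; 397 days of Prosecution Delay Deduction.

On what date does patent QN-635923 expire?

2007-10-05

Earliest priority filing: 25 February 1990.
Base term: 25 February 1990 + 16 years → 25 February 2006.
Marketing Approval Extension: 544 days (within the 1887-day cap) → +544 days → 23 August 2007.
Examination Delay Credit: +440 days → 5 November 2008.
Prosecution Delay Deduction: −397 days → 5 October 2007.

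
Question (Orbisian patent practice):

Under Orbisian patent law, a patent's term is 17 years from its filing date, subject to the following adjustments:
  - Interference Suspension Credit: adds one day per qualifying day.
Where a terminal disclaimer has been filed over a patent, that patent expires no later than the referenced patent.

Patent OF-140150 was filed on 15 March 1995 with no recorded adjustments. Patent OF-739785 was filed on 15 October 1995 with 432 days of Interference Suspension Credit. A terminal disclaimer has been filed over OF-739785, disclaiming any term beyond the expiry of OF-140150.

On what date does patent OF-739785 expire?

2012-03-15

Natural term of OF-739785:
  Base: filing + 17 years → 15 October 2012.
  Interference Suspension Credit: +432 days → 21 December 2013.
Expiry of referenced patent OF-140150:
  Base: filing + 17 years → 15 March 2012.
Terminal disclaimer: OF-739785 expires on the earlier of 21 December 2013 and 15 March 2012.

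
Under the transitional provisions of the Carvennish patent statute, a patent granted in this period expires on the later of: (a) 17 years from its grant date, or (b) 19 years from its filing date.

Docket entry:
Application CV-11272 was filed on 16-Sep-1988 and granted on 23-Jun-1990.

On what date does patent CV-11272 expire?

2007-09-16

(a) grant + 17 years → 23 June 2007.
(b) filing + 19 years → 16 September 2007.
Later of the two: 16 September 2007.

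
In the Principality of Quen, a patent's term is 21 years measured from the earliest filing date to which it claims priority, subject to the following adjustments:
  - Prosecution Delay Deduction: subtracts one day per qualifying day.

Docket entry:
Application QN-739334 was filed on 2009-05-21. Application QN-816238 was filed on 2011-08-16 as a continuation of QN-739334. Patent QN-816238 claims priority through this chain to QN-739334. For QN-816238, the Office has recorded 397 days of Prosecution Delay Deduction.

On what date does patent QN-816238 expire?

Earliest priority filing: 21 May 2009.
Base term: 21 May 2009 + 21 years → 21 May 2030.
Prosecution Delay Deduction: −397 days → 19 April 2029.

April 19, 2029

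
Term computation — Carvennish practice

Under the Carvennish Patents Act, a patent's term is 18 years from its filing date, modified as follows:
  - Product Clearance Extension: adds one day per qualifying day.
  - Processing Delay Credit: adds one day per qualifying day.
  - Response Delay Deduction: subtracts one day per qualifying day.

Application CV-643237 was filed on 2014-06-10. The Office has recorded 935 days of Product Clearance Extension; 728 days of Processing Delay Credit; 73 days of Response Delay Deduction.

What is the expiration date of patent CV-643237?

2036-10-17

Base term: filing date + 18 years → 10 June 2032.
Product Clearance Extension: +935 days → 1 January 2035.
Processing Delay Credit: +728 days → 29 December 2036.
Response Delay Deduction: −73 days → 17 October 2036.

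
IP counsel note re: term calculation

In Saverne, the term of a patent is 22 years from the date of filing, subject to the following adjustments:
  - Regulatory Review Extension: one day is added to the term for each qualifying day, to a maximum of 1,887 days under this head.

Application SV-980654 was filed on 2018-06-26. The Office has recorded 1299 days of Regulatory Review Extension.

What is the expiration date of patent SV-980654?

2044-01-16

Base term: filing date + 22 years → 26 June 2040.
Regulatory Review Extension: 1299 days (within the 1887-day cap) → +1299 days → 16 January 2044.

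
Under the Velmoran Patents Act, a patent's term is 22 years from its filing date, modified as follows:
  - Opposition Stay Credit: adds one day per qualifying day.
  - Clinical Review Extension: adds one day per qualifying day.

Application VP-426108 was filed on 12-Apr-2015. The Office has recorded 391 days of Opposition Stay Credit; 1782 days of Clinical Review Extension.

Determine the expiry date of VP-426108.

Base term: filing date + 22 years → 12 April 2037.
Opposition Stay Credit: +391 days → 8 May 2038.
Clinical Review Extension: +1782 days → 25 March 2043.

2043-03-25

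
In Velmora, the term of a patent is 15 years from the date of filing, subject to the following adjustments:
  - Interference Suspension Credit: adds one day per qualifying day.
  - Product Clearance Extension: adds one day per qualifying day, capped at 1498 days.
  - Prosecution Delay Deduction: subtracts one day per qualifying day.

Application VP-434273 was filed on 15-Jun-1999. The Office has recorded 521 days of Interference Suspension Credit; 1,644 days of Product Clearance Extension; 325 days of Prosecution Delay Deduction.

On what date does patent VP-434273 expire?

Base term: filing date + 15 years → 15 June 2014.
Interference Suspension Credit: +521 days → 18 November 2015.
Product Clearance Extension: 1644 days claimed exceeds the 1498-day cap, so +1498 days → 25 December 2019.
Prosecution Delay Deduction: −325 days → 3 February 2019.

February 3, 2019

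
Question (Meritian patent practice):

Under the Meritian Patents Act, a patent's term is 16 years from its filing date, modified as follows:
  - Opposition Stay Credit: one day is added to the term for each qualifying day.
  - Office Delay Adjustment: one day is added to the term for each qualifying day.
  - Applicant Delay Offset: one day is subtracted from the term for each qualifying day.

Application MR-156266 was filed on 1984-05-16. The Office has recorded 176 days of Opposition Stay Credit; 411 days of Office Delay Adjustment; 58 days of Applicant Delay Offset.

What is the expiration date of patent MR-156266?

October 27, 2001

Base term: filing date + 16 years → 16 May 2000.
Opposition Stay Credit: +176 days → 8 November 2000.
Office Delay Adjustment: +411 days → 24 December 2001.
Applicant Delay Offset: −58 days → 27 October 2001.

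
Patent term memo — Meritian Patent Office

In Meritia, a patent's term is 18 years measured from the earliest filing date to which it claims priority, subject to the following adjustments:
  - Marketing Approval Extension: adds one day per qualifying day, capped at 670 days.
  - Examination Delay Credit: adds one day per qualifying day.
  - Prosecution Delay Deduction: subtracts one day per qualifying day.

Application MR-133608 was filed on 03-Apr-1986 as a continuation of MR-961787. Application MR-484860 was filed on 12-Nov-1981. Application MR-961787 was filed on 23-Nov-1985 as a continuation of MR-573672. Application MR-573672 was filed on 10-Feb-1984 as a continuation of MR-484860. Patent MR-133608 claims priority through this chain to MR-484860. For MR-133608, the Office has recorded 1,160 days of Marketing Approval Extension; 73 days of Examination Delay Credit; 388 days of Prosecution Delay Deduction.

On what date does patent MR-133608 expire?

Earliest priority filing: 12 November 1981.
Base term: 12 November 1981 + 18 years → 12 November 1999.
Marketing Approval Extension: 1160 days claimed exceeds the 670-day cap, so +670 days → 12 September 2001.
Examination Delay Credit: +73 days → 24 November 2001.
Prosecution Delay Deduction: −388 days → 1 November 2000.

2000-11-01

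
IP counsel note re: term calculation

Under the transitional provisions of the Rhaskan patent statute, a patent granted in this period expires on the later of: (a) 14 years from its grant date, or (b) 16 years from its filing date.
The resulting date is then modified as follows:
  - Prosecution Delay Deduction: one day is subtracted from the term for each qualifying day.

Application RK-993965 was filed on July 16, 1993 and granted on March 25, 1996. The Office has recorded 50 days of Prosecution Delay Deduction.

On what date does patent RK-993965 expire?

February 3, 2010

(a) grant + 14 years → 25 March 2010.
(b) filing + 16 years → 16 July 2009.
Later of the two: 25 March 2010.
Prosecution Delay Deduction: −50 days → 3 February 2010.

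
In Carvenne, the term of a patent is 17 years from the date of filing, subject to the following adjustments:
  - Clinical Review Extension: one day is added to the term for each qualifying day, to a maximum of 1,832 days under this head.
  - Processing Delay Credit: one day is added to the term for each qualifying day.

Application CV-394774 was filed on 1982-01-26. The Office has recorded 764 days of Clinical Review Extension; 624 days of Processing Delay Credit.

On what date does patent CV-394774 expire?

Base term: filing date + 17 years → 26 January 1999.
Clinical Review Extension: 764 days (within the 1832-day cap) → +764 days → 28 February 2001.
Processing Delay Credit: +624 days → 14 November 2002.

November 14, 2002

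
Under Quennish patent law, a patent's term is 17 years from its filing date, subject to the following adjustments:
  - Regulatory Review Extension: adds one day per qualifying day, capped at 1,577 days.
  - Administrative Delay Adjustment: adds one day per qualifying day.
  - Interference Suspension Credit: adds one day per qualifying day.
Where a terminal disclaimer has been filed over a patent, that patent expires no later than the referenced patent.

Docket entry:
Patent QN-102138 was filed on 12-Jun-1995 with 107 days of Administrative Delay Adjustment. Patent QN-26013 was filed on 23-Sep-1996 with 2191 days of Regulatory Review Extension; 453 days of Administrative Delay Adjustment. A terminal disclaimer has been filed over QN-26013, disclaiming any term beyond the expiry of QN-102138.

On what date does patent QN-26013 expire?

Natural term of QN-26013:
  Base: filing + 17 years → 23 September 2013.
  Regulatory Review Extension: 2191 days claimed exceeds the 1577-day cap, so +1577 days → 17 January 2018.
  Administrative Delay Adjustment: +453 days → 15 April 2019.
Expiry of referenced patent QN-102138:
  Base: filing + 17 years → 12 June 2012.
  Administrative Delay Adjustment: +107 days → 27 September 2012.
Terminal disclaimer: QN-26013 expires on the earlier of 15 April 2019 and 27 September 2012.

September 27, 2012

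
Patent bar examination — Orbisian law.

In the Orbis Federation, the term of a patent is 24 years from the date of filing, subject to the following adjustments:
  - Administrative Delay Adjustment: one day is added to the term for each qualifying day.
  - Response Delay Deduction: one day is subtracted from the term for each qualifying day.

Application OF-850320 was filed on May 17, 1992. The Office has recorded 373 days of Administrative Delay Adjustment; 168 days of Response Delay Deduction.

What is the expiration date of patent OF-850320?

December 8, 2016

Base term: filing date + 24 years → 17 May 2016.
Administrative Delay Adjustment: +373 days → 25 May 2017.
Response Delay Deduction: −168 days → 8 December 2016.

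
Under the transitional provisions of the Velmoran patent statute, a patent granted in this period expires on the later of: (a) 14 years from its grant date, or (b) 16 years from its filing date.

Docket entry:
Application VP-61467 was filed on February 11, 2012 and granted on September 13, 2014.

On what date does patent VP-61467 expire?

(a) grant + 14 years → 13 September 2028.
(b) filing + 16 years → 11 February 2028.
Later of the two: 13 September 2028.

2028-09-13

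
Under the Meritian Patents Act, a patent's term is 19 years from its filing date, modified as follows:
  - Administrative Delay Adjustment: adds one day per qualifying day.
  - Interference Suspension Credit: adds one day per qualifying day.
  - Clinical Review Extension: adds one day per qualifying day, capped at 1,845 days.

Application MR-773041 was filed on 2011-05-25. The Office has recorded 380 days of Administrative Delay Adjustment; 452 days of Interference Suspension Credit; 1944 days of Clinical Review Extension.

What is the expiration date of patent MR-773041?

September 22, 2037

Base term: filing date + 19 years → 25 May 2030.
Administrative Delay Adjustment: +380 days → 9 June 2031.
Interference Suspension Credit: +452 days → 3 September 2032.
Clinical Review Extension: 1944 days claimed exceeds the 1845-day cap, so +1845 days → 22 September 2037.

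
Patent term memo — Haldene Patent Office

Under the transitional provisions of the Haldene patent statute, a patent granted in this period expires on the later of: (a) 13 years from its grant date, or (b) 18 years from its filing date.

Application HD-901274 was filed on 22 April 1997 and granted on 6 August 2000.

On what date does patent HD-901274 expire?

2015-04-22

(a) grant + 13 years → 6 August 2013.
(b) filing + 18 years → 22 April 2015.
Later of the two: 22 April 2015.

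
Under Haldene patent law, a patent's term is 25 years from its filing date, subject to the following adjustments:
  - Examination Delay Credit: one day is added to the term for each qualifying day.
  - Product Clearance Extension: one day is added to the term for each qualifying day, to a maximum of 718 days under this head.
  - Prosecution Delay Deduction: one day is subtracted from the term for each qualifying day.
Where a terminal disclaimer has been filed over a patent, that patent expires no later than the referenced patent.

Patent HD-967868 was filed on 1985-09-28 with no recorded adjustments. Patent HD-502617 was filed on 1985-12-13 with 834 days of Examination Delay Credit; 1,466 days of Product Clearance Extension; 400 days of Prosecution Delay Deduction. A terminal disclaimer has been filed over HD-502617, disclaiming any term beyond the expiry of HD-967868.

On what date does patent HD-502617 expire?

Natural term of HD-502617:
  Base: filing + 25 years → 13 December 2010.
  Examination Delay Credit: +834 days → 26 March 2013.
  Product Clearance Extension: 1466 days claimed exceeds the 718-day cap, so +718 days → 14 March 2015.
  Prosecution Delay Deduction: −400 days → 7 February 2014.
Expiry of referenced patent HD-967868:
  Base: filing + 25 years → 28 September 2010.
Terminal disclaimer: HD-502617 expires on the earlier of 7 February 2014 and 28 September 2010.

2010-09-28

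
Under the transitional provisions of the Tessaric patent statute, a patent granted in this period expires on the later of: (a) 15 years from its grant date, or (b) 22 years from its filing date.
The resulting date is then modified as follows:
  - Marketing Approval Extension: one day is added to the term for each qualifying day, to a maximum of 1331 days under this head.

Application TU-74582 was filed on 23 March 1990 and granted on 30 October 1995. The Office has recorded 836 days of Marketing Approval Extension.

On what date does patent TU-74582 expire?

2014-07-07

(a) grant + 15 years → 30 October 2010.
(b) filing + 22 years → 23 March 2012.
Later of the two: 23 March 2012.
Marketing Approval Extension: 836 days (within the 1331-day cap) → +836 days → 7 July 2014.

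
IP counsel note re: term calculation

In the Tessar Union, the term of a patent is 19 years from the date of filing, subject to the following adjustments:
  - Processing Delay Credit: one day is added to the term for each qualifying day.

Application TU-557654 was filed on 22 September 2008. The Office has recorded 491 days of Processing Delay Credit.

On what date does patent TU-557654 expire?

Base term: filing date + 19 years → 22 September 2027.
Processing Delay Credit: +491 days → 25 January 2029.

January 25, 2029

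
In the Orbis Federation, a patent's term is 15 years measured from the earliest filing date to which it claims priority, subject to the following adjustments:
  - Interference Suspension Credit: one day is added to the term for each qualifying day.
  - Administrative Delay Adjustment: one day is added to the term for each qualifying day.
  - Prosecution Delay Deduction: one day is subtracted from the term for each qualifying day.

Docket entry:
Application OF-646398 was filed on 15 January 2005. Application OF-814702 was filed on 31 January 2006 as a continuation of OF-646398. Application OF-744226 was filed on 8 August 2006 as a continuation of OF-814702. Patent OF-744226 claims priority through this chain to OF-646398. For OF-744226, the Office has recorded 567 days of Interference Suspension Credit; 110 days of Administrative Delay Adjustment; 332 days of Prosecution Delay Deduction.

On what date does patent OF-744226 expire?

2020-12-25

Earliest priority filing: 15 January 2005.
Base term: 15 January 2005 + 15 years → 15 January 2020.
Interference Suspension Credit: +567 days → 4 August 2021.
Administrative Delay Adjustment: +110 days → 22 November 2021.
Prosecution Delay Deduction: −332 days → 25 December 2020.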